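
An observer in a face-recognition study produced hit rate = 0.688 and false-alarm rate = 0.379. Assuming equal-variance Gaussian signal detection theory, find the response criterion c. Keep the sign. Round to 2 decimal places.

Φ⁻¹(H) = 0.4902
Φ⁻¹(FA) = -0.3081
c = −½·[z(H) + z(FA)] = −0.5 × (0.4902 + (-0.3081)) = -0.09105
c < 0: the observer has a liberal response bias.

c = -0.09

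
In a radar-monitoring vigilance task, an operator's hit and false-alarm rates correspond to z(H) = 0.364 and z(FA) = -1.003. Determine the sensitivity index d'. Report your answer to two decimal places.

d' = 1.37

d' = z(H) − z(FA) = 0.364 − (-1.003) = 1.367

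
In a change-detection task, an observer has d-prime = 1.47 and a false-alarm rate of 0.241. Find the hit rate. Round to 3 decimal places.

hit rate = 0.778

z(false-alarm rate) = z(0.241) = -0.7031
z(H) = z(FA) + d' = -0.7031 + 1.47 = 0.7669
hit rate = Φ(0.7669) = 0.7784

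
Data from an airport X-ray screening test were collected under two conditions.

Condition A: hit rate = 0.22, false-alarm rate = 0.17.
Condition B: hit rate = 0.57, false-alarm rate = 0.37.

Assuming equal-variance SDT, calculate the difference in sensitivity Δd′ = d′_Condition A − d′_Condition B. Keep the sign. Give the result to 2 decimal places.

Δd′ = -0.33

Condition A: z(0.22) = -0.772, z(0.17) = -0.954, d' = 0.182
Condition B: z(0.57) = 0.176, z(0.37) = -0.332, d' = 0.508
Δd' = d'_Condition A − d'_Condition B = 0.182 − 0.508 = -0.326
Condition B has the higher sensitivity.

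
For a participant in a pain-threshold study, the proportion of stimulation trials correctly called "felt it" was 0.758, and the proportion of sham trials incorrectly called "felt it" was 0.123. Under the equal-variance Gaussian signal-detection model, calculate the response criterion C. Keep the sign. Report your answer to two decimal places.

Φ⁻¹(H) = Φ⁻¹(0.758) = 0.6999
Φ⁻¹(FA) = Φ⁻¹(0.123) = -1.1601
c = −½·[z(H) + z(FA)] = −0.5 × (0.6999 + (-1.1601)) = 0.2301
c > 0: the participant has a conservative response bias.

C = 0.23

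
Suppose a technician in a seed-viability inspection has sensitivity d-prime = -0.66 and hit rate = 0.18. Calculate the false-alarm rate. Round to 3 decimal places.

false-alarm rate = 0.399

z(hit rate) = z(0.18) = -0.9154
z(FA) = z(H) − d' = -0.9154 − (-0.66) = -0.2554
false-alarm rate = Φ(-0.2554) = 0.3992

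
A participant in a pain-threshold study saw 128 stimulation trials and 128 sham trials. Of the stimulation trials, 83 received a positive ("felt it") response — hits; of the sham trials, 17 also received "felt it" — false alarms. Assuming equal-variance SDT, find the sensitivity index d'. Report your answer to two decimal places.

d' = 1.49

H = 83/128 = 0.6484
FA = 17/128 = 0.1328
z(H) = z(0.6484) = 0.381
z(FA) = z(0.1328) = -1.113
d' = z(H) − z(FA) = 0.381 − (-1.113) = 1.494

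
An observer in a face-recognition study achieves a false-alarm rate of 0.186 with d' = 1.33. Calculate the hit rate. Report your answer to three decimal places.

z(false-alarm rate) = z(0.186) = -0.8927
z(H) = z(FA) + d' = -0.8927 + 1.33 = 0.4373
hit rate = Φ(0.4373) = 0.6691

hit rate = 0.669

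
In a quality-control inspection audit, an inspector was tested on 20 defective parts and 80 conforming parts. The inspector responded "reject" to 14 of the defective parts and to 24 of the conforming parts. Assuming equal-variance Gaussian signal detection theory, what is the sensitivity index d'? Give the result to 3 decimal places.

H = 14/20 = 0.7000
FA = 24/80 = 0.3000
Φ⁻¹(H) = Φ⁻¹(0.7000) = 0.5244
Φ⁻¹(FA) = Φ⁻¹(0.3000) = -0.5244
d' = z(H) − z(FA) = 0.5244 − (-0.5244) = 1.0488

d' = 1.049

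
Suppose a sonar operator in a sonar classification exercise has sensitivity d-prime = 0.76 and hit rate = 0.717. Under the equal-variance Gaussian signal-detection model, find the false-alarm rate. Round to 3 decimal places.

false-alarm rate = 0.426

z(hit rate) = z(0.717) = 0.5740
z(FA) = z(H) − d' = 0.5740 − 0.76 = -0.1860
false-alarm rate = Φ(-0.1860) = 0.4262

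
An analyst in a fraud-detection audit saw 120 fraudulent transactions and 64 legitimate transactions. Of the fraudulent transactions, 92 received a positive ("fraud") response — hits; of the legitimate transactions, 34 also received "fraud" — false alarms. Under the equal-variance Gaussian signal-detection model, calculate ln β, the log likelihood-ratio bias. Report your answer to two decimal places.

ln β = -0.26

H = 92/120 = 0.7667
FA = 34/64 = 0.5312
z(H) = z(0.7667) = 0.728
z(FA) = z(0.5312) = 0.078
ln β = −½·[z(H)² − z(FA)²] = −0.5 × (0.530 − 0.006) = -0.262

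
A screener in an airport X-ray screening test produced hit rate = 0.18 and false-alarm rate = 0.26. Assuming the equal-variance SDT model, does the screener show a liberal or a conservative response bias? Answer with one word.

conservative

z(H) = -0.915, z(FA) = -0.643
c = −½·(z(H) + z(FA)) = 0.779
c > 0 → conservative criterion (biased toward responding “no”).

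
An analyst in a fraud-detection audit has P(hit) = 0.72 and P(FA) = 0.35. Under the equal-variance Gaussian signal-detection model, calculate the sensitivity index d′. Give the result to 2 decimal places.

z(0.72) = 0.5828, z(0.35) = -0.3853
d' = z(H) − z(FA) = 0.5828 − (-0.3853) = 0.9681

d′ = 0.97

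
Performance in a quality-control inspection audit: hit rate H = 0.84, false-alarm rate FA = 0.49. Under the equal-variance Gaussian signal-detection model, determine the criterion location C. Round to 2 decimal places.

C = -0.48

Φ⁻¹(H) = Φ⁻¹(0.84) = 0.994
Φ⁻¹(FA) = Φ⁻¹(0.49) = -0.025
c = −½·[z(H) + z(FA)] = −0.5 × (0.994 + (-0.025)) = -0.4845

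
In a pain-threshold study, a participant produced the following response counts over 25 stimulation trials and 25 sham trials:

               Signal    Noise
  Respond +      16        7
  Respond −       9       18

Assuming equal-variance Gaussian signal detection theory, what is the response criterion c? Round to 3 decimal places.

H = 16/25 = 0.6400
FA = 7/25 = 0.2800
z(H) = z(0.6400) = 0.3585
z(FA) = z(0.2800) = -0.5828
c = −½·[z(H) + z(FA)] = −0.5 × (0.3585 + (-0.5828)) = 0.11215
c > 0: the participant has a conservative response bias.

c = 0.112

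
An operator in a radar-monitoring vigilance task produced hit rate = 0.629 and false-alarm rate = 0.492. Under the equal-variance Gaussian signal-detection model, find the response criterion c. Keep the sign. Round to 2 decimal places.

z(H) = 0.329
z(FA) = -0.020
c = −½·[z(H) + z(FA)] = −0.5 × (0.329 + (-0.020)) = -0.1545
c < 0: the operator has a liberal response bias.

c = -0.15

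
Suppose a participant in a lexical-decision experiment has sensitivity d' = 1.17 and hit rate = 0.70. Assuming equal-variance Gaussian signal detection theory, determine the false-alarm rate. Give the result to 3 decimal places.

false-alarm rate = 0.259

z(hit rate) = z(0.70) = 0.5244
z(FA) = z(H) − d' = 0.5244 − 1.17 = -0.6456
false-alarm rate = Φ(-0.6456) = 0.2593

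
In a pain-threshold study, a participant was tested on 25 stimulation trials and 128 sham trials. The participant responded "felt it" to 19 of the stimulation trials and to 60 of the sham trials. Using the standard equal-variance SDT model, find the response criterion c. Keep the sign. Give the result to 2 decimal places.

H = 19/25 = 0.7600
FA = 60/128 = 0.4688
Φ⁻¹(H) = Φ⁻¹(0.7600) = 0.706
Φ⁻¹(FA) = Φ⁻¹(0.4688) = -0.078
c = −½·[z(H) + z(FA)] = −0.5 × (0.706 + (-0.078)) = -0.314

c = -0.31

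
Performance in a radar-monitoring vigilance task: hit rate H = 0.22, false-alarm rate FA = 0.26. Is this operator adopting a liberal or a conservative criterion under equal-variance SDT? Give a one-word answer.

z(H) = -0.772, z(FA) = -0.643
c = −½·(z(H) + z(FA)) = 0.7075
c > 0 → conservative criterion (biased toward responding “no”).

conservative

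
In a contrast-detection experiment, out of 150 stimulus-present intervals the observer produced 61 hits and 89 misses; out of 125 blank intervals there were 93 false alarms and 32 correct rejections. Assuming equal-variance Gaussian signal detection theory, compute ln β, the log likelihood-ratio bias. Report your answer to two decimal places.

ln β = 0.19

H = 61/150 = 0.4067
FA = 93/125 = 0.7440
Φ⁻¹(H) = -0.236
Φ⁻¹(FA) = 0.656
ln β = −½·[z(H)² − z(FA)²] = −0.5 × (0.056 − 0.430) = 0.187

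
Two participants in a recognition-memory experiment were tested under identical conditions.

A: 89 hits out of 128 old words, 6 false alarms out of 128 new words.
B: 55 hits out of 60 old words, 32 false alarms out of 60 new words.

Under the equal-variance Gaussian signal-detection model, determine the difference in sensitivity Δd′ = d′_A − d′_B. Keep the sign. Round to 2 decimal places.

Δd′ = 0.89

A: z(0.6953) = 0.511, z(0.0469) = -1.676, d' = 2.187
B: z(0.9167) = 1.383, z(0.5333) = 0.084, d' = 1.299
Δd' = d'_A − d'_B = 2.187 − 1.299 = 0.888
A has the higher sensitivity.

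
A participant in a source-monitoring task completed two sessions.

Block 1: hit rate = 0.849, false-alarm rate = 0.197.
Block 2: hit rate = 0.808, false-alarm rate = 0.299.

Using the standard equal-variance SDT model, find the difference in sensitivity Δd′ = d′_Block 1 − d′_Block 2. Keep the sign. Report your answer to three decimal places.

Block 1: z(0.849) = 1.0322, z(0.197) = -0.8524, d' = 1.8846
Block 2: z(0.808) = 0.8705, z(0.299) = -0.5273, d' = 1.3978
Δd' = d'_Block 1 − d'_Block 2 = 1.8846 − 1.3978 = 0.4868
Block 1 has the higher sensitivity.

Δd′ = 0.487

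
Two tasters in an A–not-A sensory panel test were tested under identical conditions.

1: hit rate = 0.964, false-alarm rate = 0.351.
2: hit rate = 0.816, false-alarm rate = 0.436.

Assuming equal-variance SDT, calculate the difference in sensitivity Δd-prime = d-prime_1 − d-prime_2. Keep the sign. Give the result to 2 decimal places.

Δd-prime = 1.12

1: z(0.964) = 1.799, z(0.351) = -0.383, d' = 2.182
2: z(0.816) = 0.900, z(0.436) = -0.161, d' = 1.061
Δd' = d'_1 − d'_2 = 2.182 − 1.061 = 1.121
1 has the higher sensitivity.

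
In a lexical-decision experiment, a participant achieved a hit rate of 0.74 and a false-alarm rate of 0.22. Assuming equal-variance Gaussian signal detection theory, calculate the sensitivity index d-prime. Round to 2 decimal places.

d-prime = 1.42

Φ⁻¹(H) = Φ⁻¹(0.74) = 0.6433
Φ⁻¹(FA) = Φ⁻¹(0.22) = -0.7722
d' = z(H) − z(FA) = 0.6433 − (-0.7722) = 1.4155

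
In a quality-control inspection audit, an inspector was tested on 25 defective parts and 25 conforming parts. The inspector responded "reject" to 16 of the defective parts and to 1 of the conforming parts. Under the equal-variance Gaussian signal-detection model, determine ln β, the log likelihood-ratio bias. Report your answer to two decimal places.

ln β = 1.47

H = 16/25 = 0.6400
FA = 1/25 = 0.0400
Φ⁻¹(H) = 0.358
Φ⁻¹(FA) = -1.751
ln β = −½·[z(H)² − z(FA)²] = −0.5 × (0.128 − 3.066) = 1.469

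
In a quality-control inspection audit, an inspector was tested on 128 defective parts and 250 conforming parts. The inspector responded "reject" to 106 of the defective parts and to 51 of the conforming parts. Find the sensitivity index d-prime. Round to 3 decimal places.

d-prime = 1.774

H = 106/128 = 0.8281
FA = 51/250 = 0.2040
z(H) = 0.9467
z(FA) = -0.8274
d' = z(H) − z(FA) = 0.9467 − (-0.8274) = 1.7741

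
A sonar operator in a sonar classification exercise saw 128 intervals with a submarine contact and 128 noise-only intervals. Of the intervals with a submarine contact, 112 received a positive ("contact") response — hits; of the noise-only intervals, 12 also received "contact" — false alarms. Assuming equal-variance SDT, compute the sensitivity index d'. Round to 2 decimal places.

H = 112/128 = 0.8750
FA = 12/128 = 0.0938
Φ⁻¹(H) = 1.150
Φ⁻¹(FA) = -1.318
d' = z(H) − z(FA) = 1.150 − (-1.318) = 2.468

d' = 2.47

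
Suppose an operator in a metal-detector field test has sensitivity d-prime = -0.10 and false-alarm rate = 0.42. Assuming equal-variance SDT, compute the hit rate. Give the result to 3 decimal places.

hit rate = 0.381

z(false-alarm rate) = z(0.42) = -0.2019
z(H) = z(FA) + d' = -0.2019 + (-0.10) = -0.3019
hit rate = Φ(-0.3019) = 0.3814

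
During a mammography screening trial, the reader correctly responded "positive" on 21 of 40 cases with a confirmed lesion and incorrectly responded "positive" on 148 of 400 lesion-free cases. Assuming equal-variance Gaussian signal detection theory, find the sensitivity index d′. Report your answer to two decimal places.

d′ = 0.39

H = 21/40 = 0.5250
FA = 148/400 = 0.3700
z(H) = 0.0627
z(FA) = -0.3319
d' = z(H) − z(FA) = 0.0627 − (-0.3319) = 0.3946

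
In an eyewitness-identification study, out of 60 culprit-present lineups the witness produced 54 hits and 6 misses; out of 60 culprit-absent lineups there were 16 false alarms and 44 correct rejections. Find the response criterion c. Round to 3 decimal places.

c = -0.329

H = 54/60 = 0.9000
FA = 16/60 = 0.2667
z(0.9000) = 1.2816, z(0.2667) = -0.6228
c = −½·[z(H) + z(FA)] = −0.5 × (1.2816 + (-0.6228)) = -0.3294
c < 0: the witness has a liberal response bias.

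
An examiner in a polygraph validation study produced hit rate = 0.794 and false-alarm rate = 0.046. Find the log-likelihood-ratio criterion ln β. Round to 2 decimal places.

ln β = 1.08

z(H) = z(0.794) = 0.820
z(FA) = z(0.046) = -1.685
ln β = −½·[z(H)² − z(FA)²] = −0.5 × (0.672 − 2.839) = 1.0835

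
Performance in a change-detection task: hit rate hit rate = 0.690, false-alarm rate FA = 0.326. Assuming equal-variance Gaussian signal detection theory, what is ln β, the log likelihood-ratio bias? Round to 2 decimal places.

z(0.690) = 0.496, z(0.326) = -0.451
ln β = −½·[z(H)² − z(FA)²] = −0.5 × (0.246 − 0.203) = -0.0215

ln β = -0.02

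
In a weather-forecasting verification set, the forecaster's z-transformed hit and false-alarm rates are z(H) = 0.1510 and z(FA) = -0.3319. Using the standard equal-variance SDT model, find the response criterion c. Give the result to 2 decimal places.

c = 0.09

c = −½·[z(H) + z(FA)] = −½·(0.1510 + (-0.3319)) = 0.09045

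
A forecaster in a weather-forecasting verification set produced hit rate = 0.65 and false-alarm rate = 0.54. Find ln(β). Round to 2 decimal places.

ln β = -0.07

Φ⁻¹(H) = 0.385
Φ⁻¹(FA) = 0.100
ln β = −½·[z(H)² − z(FA)²] = −0.5 × (0.148 − 0.010) = -0.069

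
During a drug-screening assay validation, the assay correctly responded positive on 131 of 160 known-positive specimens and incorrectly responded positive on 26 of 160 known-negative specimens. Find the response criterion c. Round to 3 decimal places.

H = 131/160 = 0.8187
FA = 26/160 = 0.1625
z(0.8187) = 0.9104, z(0.1625) = -0.9842
c = −½·[z(H) + z(FA)] = −0.5 × (0.9104 + (-0.9842)) = 0.0369
c > 0: the assay has a conservative response bias.

c = 0.037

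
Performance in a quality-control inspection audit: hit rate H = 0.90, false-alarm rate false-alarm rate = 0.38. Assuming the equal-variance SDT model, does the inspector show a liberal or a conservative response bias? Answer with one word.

liberal

z(H) = 1.282, z(FA) = -0.305
c = −½·(z(H) + z(FA)) = -0.4885
c < 0 → liberal criterion (biased toward responding “yes”).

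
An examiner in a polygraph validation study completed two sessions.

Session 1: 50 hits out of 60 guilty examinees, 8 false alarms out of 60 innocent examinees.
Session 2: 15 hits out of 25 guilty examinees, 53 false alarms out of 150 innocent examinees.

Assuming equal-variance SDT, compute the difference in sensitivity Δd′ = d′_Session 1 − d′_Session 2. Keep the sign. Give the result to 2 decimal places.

Session 1: z(0.8333) = 0.967, z(0.1333) = -1.111, d' = 2.078
Session 2: z(0.6000) = 0.253, z(0.3533) = -0.376, d' = 0.629
Δd' = d'_Session 1 − d'_Session 2 = 2.078 − 0.629 = 1.449
Session 1 has the higher sensitivity.

Δd′ = 1.45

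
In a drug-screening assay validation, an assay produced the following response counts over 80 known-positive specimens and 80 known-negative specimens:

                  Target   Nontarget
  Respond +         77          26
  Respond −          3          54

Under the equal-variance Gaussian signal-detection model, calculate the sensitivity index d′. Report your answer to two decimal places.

H = 77/80 = 0.9625
FA = 26/80 = 0.3250
z(H) = z(0.9625) = 1.780
z(FA) = z(0.3250) = -0.454
d' = z(H) − z(FA) = 1.780 − (-0.454) = 2.234

d′ = 2.23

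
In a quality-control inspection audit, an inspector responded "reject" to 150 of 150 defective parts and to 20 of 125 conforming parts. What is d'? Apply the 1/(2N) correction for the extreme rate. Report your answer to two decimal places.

d' = 3.71

The hit rate is 150/150 = 1, so apply the 1/(2N) correction: H → 1 − 1/(2·150) = 0.99667.
z(H) = z(0.99667) = 2.713
z(FA) = z(0.16000) = -0.994
d' = 2.713 − (-0.994) = 3.707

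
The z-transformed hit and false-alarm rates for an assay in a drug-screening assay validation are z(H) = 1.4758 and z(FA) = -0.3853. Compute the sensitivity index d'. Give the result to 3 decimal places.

d' = 1.861

d' = z(H) − z(FA) = 1.4758 − (-0.3853) = 1.8611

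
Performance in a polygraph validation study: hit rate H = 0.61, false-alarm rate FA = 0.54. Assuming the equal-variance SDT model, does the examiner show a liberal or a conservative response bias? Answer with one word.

z(H) = 0.279, z(FA) = 0.100
c = −½·(z(H) + z(FA)) = -0.1895
c < 0 → liberal criterion (biased toward responding “yes”).

liberal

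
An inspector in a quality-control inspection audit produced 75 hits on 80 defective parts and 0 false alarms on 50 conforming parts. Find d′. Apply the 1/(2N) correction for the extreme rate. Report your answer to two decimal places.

d′ = 3.86

The false-alarm rate is 0/50 = 0, so apply the 1/(2N) correction: FA → 1/(2·50) = 0.01000.
z(H) = z(0.93750) = 1.534
z(FA) = z(0.01000) = -2.326
d' = 1.534 − (-2.326) = 3.860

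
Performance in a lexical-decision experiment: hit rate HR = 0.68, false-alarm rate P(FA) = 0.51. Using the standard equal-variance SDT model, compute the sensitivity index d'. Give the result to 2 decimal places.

z(H) = z(0.68) = 0.468
z(FA) = z(0.51) = 0.025
d' = z(H) − z(FA) = 0.468 − 0.025 = 0.443

d' = 0.44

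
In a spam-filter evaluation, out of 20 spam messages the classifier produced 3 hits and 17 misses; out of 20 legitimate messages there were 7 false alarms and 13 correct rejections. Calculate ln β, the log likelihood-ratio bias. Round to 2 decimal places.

H = 3/20 = 0.1500
FA = 7/20 = 0.3500
Φ⁻¹(0.1500) = -1.036, Φ⁻¹(0.3500) = -0.385
ln β = −½·[z(H)² − z(FA)²] = −0.5 × (1.073 − 0.148) = -0.4625

ln β = -0.46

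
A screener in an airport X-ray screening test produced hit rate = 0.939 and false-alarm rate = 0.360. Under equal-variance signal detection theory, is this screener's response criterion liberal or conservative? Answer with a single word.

z(H) = 1.546, z(FA) = -0.358
c = −½·(z(H) + z(FA)) = -0.594
c < 0 → liberal criterion (biased toward responding “yes”).

liberal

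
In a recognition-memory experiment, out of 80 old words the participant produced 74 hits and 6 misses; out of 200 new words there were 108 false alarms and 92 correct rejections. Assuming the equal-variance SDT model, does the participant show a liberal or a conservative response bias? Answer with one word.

liberal

z(H) = 1.440, z(FA) = 0.100
c = −½·(z(H) + z(FA)) = -0.770
c < 0 → liberal criterion (biased toward responding “yes”).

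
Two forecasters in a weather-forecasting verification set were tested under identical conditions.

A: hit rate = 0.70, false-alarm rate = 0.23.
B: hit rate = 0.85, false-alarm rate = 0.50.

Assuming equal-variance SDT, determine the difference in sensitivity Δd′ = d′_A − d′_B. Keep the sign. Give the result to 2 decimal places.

Δd′ = 0.23

A: z(0.70) = 0.524, z(0.23) = -0.739, d' = 1.263
B: z(0.85) = 1.036, z(0.50) = 0.000, d' = 1.036
Δd' = d'_A − d'_B = 1.263 − 1.036 = 0.227
A has the higher sensitivity.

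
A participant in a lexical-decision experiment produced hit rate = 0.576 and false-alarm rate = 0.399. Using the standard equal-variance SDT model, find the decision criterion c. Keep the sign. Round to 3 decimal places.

c = 0.032

z(0.576) = 0.1917, z(0.399) = -0.2559
c = −½·[z(H) + z(FA)] = −0.5 × (0.1917 + (-0.2559)) = 0.0321
c > 0: the participant has a conservative response bias.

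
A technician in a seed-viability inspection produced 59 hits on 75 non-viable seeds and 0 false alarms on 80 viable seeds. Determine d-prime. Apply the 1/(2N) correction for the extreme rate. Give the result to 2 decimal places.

The false-alarm rate is 0/80 = 0, so apply the 1/(2N) correction: FA → 1/(2·80) = 0.00625.
z(H) = z(0.78667) = 0.795
z(FA) = z(0.00625) = -2.498
d' = 0.795 − (-2.498) = 3.293

d-prime = 3.29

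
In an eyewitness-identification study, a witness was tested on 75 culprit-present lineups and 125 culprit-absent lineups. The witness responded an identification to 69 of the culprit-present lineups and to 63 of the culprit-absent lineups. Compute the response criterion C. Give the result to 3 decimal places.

H = 69/75 = 0.9200
FA = 63/125 = 0.5040
Φ⁻¹(H) = 1.4051
Φ⁻¹(FA) = 0.0100
c = −½·[z(H) + z(FA)] = −0.5 × (1.4051 + 0.0100) = -0.70755
c < 0: the witness has a liberal response bias.

C = -0.708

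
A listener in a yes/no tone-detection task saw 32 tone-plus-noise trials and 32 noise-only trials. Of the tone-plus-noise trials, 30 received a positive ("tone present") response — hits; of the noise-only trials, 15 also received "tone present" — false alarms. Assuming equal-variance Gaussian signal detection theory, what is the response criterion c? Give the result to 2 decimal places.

c = -0.73

H = 30/32 = 0.9375
FA = 15/32 = 0.4688
z(H) = z(0.9375) = 1.5341
z(FA) = z(0.4688) = -0.0783
c = −½·[z(H) + z(FA)] = −0.5 × (1.5341 + (-0.0783)) = -0.7279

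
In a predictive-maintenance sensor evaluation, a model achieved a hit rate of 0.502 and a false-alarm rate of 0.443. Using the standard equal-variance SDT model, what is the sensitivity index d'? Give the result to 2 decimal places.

d' = 0.15

z(0.502) = 0.005, z(0.443) = -0.143
d' = z(H) − z(FA) = 0.005 − (-0.143) = 0.148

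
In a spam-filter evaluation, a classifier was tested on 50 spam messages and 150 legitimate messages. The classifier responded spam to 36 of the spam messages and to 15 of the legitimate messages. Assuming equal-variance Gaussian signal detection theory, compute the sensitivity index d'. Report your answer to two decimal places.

H = 36/50 = 0.7200
FA = 15/150 = 0.1000
Φ⁻¹(H) = Φ⁻¹(0.7200) = 0.5828
Φ⁻¹(FA) = Φ⁻¹(0.1000) = -1.2816
d' = z(H) − z(FA) = 0.5828 − (-1.2816) = 1.8644

d' = 1.86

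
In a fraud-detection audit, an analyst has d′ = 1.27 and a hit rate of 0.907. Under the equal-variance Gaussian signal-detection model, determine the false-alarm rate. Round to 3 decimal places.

z(hit rate) = z(0.907) = 1.3225
z(FA) = z(H) − d' = 1.3225 − 1.27 = 0.0525
false-alarm rate = Φ(0.0525) = 0.5209

false-alarm rate = 0.521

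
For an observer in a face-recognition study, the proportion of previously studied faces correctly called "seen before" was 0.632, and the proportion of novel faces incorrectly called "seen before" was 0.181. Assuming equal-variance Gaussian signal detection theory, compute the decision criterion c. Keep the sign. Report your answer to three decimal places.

c = 0.287

z(0.632) = 0.3372, z(0.181) = -0.9116
c = −½·[z(H) + z(FA)] = −0.5 × (0.3372 + (-0.9116)) = 0.2872
c > 0: the observer has a conservative response bias.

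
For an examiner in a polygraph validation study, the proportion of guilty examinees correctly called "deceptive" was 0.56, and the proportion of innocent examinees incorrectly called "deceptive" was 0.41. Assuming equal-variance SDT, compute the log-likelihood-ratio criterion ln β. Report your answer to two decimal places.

ln β = 0.01

z(H) = 0.151
z(FA) = -0.228
ln β = −½·[z(H)² − z(FA)²] = −0.5 × (0.023 − 0.052) = 0.0145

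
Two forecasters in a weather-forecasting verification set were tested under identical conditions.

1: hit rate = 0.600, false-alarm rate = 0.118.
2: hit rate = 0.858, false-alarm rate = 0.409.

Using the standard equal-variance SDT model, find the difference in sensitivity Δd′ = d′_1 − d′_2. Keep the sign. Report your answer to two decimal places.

1: z(0.600) = 0.253, z(0.118) = -1.185, d' = 1.438
2: z(0.858) = 1.071, z(0.409) = -0.230, d' = 1.301
Δd' = d'_1 − d'_2 = 1.438 − 1.301 = 0.137
1 has the higher sensitivity.

Δd′ = 0.14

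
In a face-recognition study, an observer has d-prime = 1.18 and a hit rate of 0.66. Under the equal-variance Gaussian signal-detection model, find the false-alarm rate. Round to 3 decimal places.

false-alarm rate = 0.221

z(hit rate) = z(0.66) = 0.4125
z(FA) = z(H) − d' = 0.4125 − 1.18 = -0.7675
false-alarm rate = Φ(-0.7675) = 0.2214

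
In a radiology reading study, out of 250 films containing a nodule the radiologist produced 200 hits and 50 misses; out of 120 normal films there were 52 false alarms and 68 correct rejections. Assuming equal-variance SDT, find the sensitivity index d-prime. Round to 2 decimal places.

H = 200/250 = 0.8000
FA = 52/120 = 0.4333
z(H) = 0.842
z(FA) = -0.168
d' = z(H) − z(FA) = 0.842 − (-0.168) = 1.010

d-prime = 1.01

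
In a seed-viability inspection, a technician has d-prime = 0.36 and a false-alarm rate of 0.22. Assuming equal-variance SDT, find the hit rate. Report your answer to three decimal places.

z(false-alarm rate) = z(0.22) = -0.7722
z(H) = z(FA) + d' = -0.7722 + 0.36 = -0.4122
hit rate = Φ(-0.4122) = 0.3401

hit rate = 0.340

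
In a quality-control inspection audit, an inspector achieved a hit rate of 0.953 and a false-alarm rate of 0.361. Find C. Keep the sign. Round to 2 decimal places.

z(0.953) = 1.675, z(0.361) = -0.356
c = −½·[z(H) + z(FA)] = −0.5 × (1.675 + (-0.356)) = -0.6595
c < 0: the inspector has a liberal response bias.

C = -0.66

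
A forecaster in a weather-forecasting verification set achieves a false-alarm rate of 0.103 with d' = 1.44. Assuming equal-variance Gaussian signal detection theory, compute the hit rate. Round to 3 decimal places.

hit rate = 0.570

z(false-alarm rate) = z(0.103) = -1.2646
z(H) = z(FA) + d' = -1.2646 + 1.44 = 0.1754
hit rate = Φ(0.1754) = 0.5696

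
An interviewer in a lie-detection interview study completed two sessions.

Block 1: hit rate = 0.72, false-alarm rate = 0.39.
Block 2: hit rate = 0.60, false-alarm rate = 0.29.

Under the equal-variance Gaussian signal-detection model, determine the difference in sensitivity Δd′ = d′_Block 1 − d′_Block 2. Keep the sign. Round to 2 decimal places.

Δd′ = 0.06

Block 1: z(0.72) = 0.583, z(0.39) = -0.279, d' = 0.862
Block 2: z(0.60) = 0.253, z(0.29) = -0.553, d' = 0.806
Δd' = d'_Block 1 − d'_Block 2 = 0.862 − 0.806 = 0.056
Block 1 has the higher sensitivity.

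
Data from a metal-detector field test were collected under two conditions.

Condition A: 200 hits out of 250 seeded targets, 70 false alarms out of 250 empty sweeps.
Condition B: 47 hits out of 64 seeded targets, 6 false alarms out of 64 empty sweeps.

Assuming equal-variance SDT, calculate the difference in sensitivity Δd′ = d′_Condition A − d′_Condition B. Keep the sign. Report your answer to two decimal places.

Δd′ = -0.52

Condition A: z(0.8000) = 0.842, z(0.2800) = -0.583, d' = 1.425
Condition B: z(0.7344) = 0.626, z(0.0938) = -1.318, d' = 1.944
Δd' = d'_Condition A − d'_Condition B = 1.425 − 1.944 = -0.519
Condition B has the higher sensitivity.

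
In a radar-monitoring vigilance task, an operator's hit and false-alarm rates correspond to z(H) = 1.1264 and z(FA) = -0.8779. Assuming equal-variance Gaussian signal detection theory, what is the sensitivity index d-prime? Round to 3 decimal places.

d' = z(H) − z(FA) = 1.1264 − (-0.8779) = 2.0043

d-prime = 2.004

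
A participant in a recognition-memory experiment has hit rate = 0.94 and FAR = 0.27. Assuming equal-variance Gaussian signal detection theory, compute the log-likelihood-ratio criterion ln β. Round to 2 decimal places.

z(0.94) = 1.555, z(0.27) = -0.613
ln β = −½·[z(H)² − z(FA)²] = −0.5 × (2.418 − 0.376) = -1.021

ln β = -1.02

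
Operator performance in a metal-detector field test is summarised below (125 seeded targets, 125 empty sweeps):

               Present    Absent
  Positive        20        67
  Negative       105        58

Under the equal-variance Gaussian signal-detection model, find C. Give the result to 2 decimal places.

C = 0.45

H = 20/125 = 0.1600
FA = 67/125 = 0.5360
z(H) = -0.9945
z(FA) = 0.0904
c = −½·[z(H) + z(FA)] = −0.5 × (-0.9945 + 0.0904) = 0.45205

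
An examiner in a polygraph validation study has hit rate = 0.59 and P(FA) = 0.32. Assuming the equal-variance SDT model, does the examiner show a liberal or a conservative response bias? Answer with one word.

z(H) = 0.228, z(FA) = -0.468
c = −½·(z(H) + z(FA)) = 0.120
c > 0 → conservative criterion (biased toward responding “no”).

conservative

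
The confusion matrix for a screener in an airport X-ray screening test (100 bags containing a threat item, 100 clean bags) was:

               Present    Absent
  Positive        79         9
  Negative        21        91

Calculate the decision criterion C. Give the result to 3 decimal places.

C = 0.267

H = 79/100 = 0.7900
FA = 9/100 = 0.0900
Φ⁻¹(H) = Φ⁻¹(0.7900) = 0.8064
Φ⁻¹(FA) = Φ⁻¹(0.0900) = -1.3408
c = −½·[z(H) + z(FA)] = −0.5 × (0.8064 + (-1.3408)) = 0.2672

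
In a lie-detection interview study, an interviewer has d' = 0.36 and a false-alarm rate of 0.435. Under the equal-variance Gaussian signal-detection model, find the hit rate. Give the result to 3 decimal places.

hit rate = 0.578

z(false-alarm rate) = z(0.435) = -0.1637
z(H) = z(FA) + d' = -0.1637 + 0.36 = 0.1963
hit rate = Φ(0.1963) = 0.5778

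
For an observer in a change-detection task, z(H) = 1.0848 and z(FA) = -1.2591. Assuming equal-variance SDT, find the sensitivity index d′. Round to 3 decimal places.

d' = z(H) − z(FA) = 1.0848 − (-1.2591) = 2.3439

d′ = 2.344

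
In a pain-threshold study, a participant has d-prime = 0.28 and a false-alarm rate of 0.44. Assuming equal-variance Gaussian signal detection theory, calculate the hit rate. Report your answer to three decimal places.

z(false-alarm rate) = z(0.44) = -0.1510
z(H) = z(FA) + d' = -0.1510 + 0.28 = 0.1290
hit rate = Φ(0.1290) = 0.5513

hit rate = 0.551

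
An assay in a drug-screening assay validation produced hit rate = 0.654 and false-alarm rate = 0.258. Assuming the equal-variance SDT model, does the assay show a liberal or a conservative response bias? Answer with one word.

conservative

z(H) = 0.396, z(FA) = -0.650
c = −½·(z(H) + z(FA)) = 0.127
c > 0 → conservative criterion (biased toward responding “no”).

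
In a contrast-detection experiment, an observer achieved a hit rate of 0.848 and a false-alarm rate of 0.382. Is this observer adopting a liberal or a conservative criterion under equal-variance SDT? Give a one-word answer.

z(H) = 1.028, z(FA) = -0.300
c = −½·(z(H) + z(FA)) = -0.364
c < 0 → liberal criterion (biased toward responding “yes”).

liberal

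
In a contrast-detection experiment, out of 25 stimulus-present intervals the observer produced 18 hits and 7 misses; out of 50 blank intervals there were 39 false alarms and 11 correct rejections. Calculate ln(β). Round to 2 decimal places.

H = 18/25 = 0.7200
FA = 39/50 = 0.7800
z(H) = z(0.7200) = 0.583
z(FA) = z(0.7800) = 0.772
ln β = −½·[z(H)² − z(FA)²] = −0.5 × (0.340 − 0.596) = 0.128

ln β = 0.13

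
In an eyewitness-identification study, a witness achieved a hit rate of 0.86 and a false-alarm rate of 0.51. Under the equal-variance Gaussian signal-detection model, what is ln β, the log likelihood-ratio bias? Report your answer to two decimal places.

Φ⁻¹(0.86) = 1.080, Φ⁻¹(0.51) = 0.025
ln β = −½·[z(H)² − z(FA)²] = −0.5 × (1.166 − 0.001) = -0.5825

ln β = -0.58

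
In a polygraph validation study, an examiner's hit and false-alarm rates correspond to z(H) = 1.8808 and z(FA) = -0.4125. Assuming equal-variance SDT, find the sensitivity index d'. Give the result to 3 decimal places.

d' = z(H) − z(FA) = 1.8808 − (-0.4125) = 2.2933

d' = 2.293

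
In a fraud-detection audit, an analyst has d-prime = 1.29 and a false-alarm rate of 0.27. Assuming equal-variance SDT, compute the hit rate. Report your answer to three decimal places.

hit rate = 0.751

z(false-alarm rate) = z(0.27) = -0.6128
z(H) = z(FA) + d' = -0.6128 + 1.29 = 0.6772
hit rate = Φ(0.6772) = 0.7509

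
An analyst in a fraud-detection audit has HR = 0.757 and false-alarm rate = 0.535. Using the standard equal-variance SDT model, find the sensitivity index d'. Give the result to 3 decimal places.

d' = 0.609

z(H) = z(0.757) = 0.6967
z(FA) = z(0.535) = 0.0878
d' = z(H) − z(FA) = 0.6967 − 0.0878 = 0.6089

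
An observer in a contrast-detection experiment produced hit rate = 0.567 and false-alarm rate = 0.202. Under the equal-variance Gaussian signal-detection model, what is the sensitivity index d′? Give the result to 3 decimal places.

d′ = 1.003

z(H) = z(0.567) = 0.1687
z(FA) = z(0.202) = -0.8345
d' = z(H) − z(FA) = 0.1687 − (-0.8345) = 1.0032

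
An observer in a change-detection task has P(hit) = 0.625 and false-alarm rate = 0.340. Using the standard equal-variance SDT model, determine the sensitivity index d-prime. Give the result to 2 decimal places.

d-prime = 0.73

Φ⁻¹(H) = Φ⁻¹(0.625) = 0.319
Φ⁻¹(FA) = Φ⁻¹(0.340) = -0.412
d' = z(H) − z(FA) = 0.319 − (-0.412) = 0.731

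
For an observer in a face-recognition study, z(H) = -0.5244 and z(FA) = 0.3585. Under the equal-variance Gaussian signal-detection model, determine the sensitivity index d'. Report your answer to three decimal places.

d' = -0.883

d' = z(H) − z(FA) = -0.5244 − 0.3585 = -0.8829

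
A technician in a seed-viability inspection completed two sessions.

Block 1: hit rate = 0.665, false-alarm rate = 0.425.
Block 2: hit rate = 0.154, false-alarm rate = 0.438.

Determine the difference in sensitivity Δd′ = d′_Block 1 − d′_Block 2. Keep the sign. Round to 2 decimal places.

Δd′ = 1.48

Block 1: z(0.665) = 0.426, z(0.425) = -0.189, d' = 0.615
Block 2: z(0.154) = -1.019, z(0.438) = -0.156, d' = -0.863
Δd' = d'_Block 1 − d'_Block 2 = 0.615 − (-0.863) = 1.478
Block 1 has the higher sensitivity.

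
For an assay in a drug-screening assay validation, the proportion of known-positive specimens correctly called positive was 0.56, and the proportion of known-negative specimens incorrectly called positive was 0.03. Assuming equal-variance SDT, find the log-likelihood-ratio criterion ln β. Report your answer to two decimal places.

z(H) = z(0.56) = 0.151
z(FA) = z(0.03) = -1.881
ln β = −½·[z(H)² − z(FA)²] = −0.5 × (0.023 − 3.538) = 1.7575

ln β = 1.76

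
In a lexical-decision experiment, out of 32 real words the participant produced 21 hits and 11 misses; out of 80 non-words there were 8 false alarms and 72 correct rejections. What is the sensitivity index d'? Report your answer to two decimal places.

d' = 1.68

H = 21/32 = 0.6562
FA = 8/80 = 0.1000
z(H) = z(0.6562) = 0.4021
z(FA) = z(0.1000) = -1.2816
d' = z(H) − z(FA) = 0.4021 − (-1.2816) = 1.6837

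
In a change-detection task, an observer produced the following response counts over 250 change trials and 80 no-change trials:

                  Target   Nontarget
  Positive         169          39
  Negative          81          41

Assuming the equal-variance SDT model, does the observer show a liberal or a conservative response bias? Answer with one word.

liberal

z(H) = 0.457, z(FA) = -0.031
c = −½·(z(H) + z(FA)) = -0.213
c < 0 → liberal criterion (biased toward responding “yes”).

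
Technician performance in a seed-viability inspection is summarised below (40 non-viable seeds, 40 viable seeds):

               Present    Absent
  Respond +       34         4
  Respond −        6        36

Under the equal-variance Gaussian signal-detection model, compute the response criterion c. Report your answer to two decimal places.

H = 34/40 = 0.8500
FA = 4/40 = 0.1000
z(0.8500) = 1.036, z(0.1000) = -1.282
c = −½·[z(H) + z(FA)] = −0.5 × (1.036 + (-1.282)) = 0.123

c = 0.12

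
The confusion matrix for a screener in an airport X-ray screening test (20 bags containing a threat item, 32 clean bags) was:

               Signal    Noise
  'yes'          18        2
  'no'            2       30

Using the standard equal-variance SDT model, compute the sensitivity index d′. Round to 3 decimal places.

H = 18/20 = 0.9000
FA = 2/32 = 0.0625
z(H) = z(0.9000) = 1.2816
z(FA) = z(0.0625) = -1.5341
d' = z(H) − z(FA) = 1.2816 − (-1.5341) = 2.8157

d′ = 2.816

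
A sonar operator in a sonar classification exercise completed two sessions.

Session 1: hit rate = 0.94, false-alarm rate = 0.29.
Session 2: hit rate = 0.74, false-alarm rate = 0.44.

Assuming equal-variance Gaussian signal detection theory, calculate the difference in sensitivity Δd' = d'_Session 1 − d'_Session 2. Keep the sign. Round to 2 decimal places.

Session 1: z(0.94) = 1.555, z(0.29) = -0.553, d' = 2.108
Session 2: z(0.74) = 0.643, z(0.44) = -0.151, d' = 0.794
Δd' = d'_Session 1 − d'_Session 2 = 2.108 − 0.794 = 1.314
Session 1 has the higher sensitivity.

Δd' = 1.31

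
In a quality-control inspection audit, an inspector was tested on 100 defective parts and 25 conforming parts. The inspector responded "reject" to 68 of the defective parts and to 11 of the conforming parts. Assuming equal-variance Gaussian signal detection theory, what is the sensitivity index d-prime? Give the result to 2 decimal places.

H = 68/100 = 0.6800
FA = 11/25 = 0.4400
Φ⁻¹(H) = Φ⁻¹(0.6800) = 0.468
Φ⁻¹(FA) = Φ⁻¹(0.4400) = -0.151
d' = z(H) − z(FA) = 0.468 − (-0.151) = 0.619

d-prime = 0.62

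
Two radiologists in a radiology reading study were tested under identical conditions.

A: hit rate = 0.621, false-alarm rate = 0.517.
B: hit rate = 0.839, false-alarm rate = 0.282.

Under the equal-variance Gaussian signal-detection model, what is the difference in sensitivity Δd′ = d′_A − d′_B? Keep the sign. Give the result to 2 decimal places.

Δd′ = -1.30

A: z(0.621) = 0.308, z(0.517) = 0.043, d' = 0.265
B: z(0.839) = 0.990, z(0.282) = -0.577, d' = 1.567
Δd' = d'_A − d'_B = 0.265 − 1.567 = -1.302
B has the higher sensitivity.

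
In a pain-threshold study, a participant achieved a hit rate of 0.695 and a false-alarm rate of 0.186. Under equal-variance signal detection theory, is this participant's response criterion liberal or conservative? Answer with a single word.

conservative

z(H) = 0.510, z(FA) = -0.893
c = −½·(z(H) + z(FA)) = 0.1915
c > 0 → conservative criterion (biased toward responding “no”).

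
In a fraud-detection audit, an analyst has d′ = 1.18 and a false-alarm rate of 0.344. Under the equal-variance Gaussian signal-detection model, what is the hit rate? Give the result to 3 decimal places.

hit rate = 0.782

z(false-alarm rate) = z(0.344) = -0.4016
z(H) = z(FA) + d' = -0.4016 + 1.18 = 0.7784
hit rate = Φ(0.7784) = 0.7818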